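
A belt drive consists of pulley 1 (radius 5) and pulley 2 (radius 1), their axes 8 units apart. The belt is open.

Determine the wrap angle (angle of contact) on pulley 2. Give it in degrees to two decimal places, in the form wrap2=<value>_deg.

wrap2=120.00_deg

open belt: β = asin((r2−r1)/C) = asin(-4/8) = -30.0000°
wrap1 = π − 2β = 240.0000°
wrap2 = π + 2β = 120.0000°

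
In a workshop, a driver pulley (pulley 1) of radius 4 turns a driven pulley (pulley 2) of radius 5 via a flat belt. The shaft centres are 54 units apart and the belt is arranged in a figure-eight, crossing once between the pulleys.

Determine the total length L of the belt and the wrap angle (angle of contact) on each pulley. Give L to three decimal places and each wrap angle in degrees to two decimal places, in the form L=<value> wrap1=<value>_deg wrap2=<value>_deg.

L=137.778 wrap1=199.19_deg wrap2=199.19_deg

crossed belt: β = asin((r1+r2)/C) = asin(9/54) = 9.5941°
wrap1 = wrap2 = π + 2β = 199.1881°
tangent length = C·cosβ = 53.2447
L = (r1+r2)·wrap + 2·C·cosβ = 9·3.4765 + 2·53.2447 = 137.7778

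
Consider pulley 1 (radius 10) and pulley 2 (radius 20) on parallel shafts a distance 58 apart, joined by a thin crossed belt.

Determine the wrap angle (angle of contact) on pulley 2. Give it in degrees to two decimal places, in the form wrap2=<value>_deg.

crossed belt: β = asin((r1+r2)/C) = asin(30/58) = 31.1474°
wrap1 = wrap2 = π + 2β = 242.2948°

wrap2=242.29_deg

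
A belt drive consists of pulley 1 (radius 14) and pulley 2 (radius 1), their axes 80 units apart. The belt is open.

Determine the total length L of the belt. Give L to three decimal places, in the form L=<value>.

L=209.241

open belt: β = asin((r2−r1)/C) = asin(-13/80) = -9.3520°
wrap1 = π − 2β = 198.7041°
wrap2 = π + 2β = 161.2959°
tangent length = C·cosβ = 78.9367
L = r1·wrap1 + r2·wrap2 + 2·C·cosβ = 14·3.4680 + 1·2.8151 + 2·78.9367 = 209.2411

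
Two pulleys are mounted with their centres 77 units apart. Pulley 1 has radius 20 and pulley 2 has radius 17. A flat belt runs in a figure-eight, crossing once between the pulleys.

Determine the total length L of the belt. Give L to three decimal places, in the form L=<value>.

crossed belt: β = asin((r1+r2)/C) = asin(37/77) = 28.7193°
wrap1 = wrap2 = π + 2β = 237.4387°
tangent length = C·cosβ = 67.5278
L = (r1+r2)·wrap + 2·C·cosβ = 37·4.1441 + 2·67.5278 = 288.3867

L=288.387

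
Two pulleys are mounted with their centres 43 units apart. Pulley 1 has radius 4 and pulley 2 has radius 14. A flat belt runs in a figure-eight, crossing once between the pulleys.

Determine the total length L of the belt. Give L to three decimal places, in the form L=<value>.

crossed belt: β = asin((r1+r2)/C) = asin(18/43) = 24.7465°
wrap1 = wrap2 = π + 2β = 229.4930°
tangent length = C·cosβ = 39.0512
L = (r1+r2)·wrap + 2·C·cosβ = 18·4.0054 + 2·39.0512 = 150.1999

L=150.200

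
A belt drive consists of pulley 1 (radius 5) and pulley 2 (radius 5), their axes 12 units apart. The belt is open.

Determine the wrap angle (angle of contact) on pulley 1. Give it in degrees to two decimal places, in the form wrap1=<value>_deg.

wrap1=180.00_deg

open belt: β = asin((r2−r1)/C) = asin(0/12) = 0.0000°
wrap1 = π − 2β = 180.0000°
wrap2 = π + 2β = 180.0000°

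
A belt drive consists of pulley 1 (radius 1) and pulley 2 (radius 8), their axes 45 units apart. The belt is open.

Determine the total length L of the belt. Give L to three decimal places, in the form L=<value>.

open belt: β = asin((r2−r1)/C) = asin(7/45) = 8.9490°
wrap1 = π − 2β = 162.1020°
wrap2 = π + 2β = 197.8980°
tangent length = C·cosβ = 44.4522
L = r1·wrap1 + r2·wrap2 + 2·C·cosβ = 1·2.8292 + 8·3.4540 + 2·44.4522 = 119.3654

L=119.365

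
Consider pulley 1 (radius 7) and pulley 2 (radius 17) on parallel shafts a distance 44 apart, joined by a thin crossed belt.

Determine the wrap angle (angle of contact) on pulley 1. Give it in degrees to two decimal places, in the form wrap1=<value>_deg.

wrap1=246.11_deg

crossed belt: β = asin((r1+r2)/C) = asin(24/44) = 33.0557°
wrap1 = wrap2 = π + 2β = 246.1115°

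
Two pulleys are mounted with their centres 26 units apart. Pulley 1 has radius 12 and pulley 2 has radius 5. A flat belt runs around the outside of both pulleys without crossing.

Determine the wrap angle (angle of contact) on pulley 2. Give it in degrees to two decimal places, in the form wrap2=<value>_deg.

open belt: β = asin((r2−r1)/C) = asin(-7/26) = -15.6185°
wrap1 = π − 2β = 211.2370°
wrap2 = π + 2β = 148.7630°

wrap2=148.76_deg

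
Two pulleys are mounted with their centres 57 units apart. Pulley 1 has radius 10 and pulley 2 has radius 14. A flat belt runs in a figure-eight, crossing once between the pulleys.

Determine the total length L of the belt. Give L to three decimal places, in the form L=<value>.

L=199.661

crossed belt: β = asin((r1+r2)/C) = asin(24/57) = 24.9011°
wrap1 = wrap2 = π + 2β = 229.8021°
tangent length = C·cosβ = 51.7011
L = (r1+r2)·wrap + 2·C·cosβ = 24·4.0108 + 2·51.7011 = 199.6614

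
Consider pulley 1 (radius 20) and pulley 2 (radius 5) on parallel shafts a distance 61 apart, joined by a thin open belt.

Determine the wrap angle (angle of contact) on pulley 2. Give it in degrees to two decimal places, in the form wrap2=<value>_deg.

wrap2=151.53_deg

open belt: β = asin((r2−r1)/C) = asin(-15/61) = -14.2351°
wrap1 = π − 2β = 208.4702°
wrap2 = π + 2β = 151.5298°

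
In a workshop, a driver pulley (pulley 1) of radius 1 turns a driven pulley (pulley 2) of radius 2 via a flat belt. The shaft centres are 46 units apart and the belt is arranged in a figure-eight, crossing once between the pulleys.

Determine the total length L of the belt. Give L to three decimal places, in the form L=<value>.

L=101.620

crossed belt: β = asin((r1+r2)/C) = asin(3/46) = 3.7393°
wrap1 = wrap2 = π + 2β = 187.4787°
tangent length = C·cosβ = 45.9021
L = (r1+r2)·wrap + 2·C·cosβ = 3·3.2721 + 2·45.9021 = 101.6205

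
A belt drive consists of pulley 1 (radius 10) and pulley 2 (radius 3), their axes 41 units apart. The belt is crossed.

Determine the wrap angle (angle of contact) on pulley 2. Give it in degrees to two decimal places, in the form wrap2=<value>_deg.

wrap2=216.97_deg

crossed belt: β = asin((r1+r2)/C) = asin(13/41) = 18.4860°
wrap1 = wrap2 = π + 2β = 216.9720°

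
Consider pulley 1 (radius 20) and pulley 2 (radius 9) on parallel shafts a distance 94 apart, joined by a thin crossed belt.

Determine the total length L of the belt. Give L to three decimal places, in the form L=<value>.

crossed belt: β = asin((r1+r2)/C) = asin(29/94) = 17.9695°
wrap1 = wrap2 = π + 2β = 215.9390°
tangent length = C·cosβ = 89.4148
L = (r1+r2)·wrap + 2·C·cosβ = 29·3.7688 + 2·89.4148 = 288.1261

L=288.126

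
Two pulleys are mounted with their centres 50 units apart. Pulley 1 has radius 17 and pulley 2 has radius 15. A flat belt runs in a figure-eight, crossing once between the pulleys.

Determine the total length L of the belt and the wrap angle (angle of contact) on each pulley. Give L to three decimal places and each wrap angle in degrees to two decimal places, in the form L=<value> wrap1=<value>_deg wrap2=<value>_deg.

crossed belt: β = asin((r1+r2)/C) = asin(32/50) = 39.7918°
wrap1 = wrap2 = π + 2β = 259.5836°
tangent length = C·cosβ = 38.4187
L = (r1+r2)·wrap + 2·C·cosβ = 32·4.5306 + 2·38.4187 = 221.8163

L=221.816 wrap1=259.58_deg wrap2=259.58_deg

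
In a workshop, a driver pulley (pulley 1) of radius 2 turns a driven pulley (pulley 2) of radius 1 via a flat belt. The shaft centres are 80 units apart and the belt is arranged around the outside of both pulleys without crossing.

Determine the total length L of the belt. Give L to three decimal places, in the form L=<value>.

open belt: β = asin((r2−r1)/C) = asin(-1/80) = -0.7162°
wrap1 = π − 2β = 181.4324°
wrap2 = π + 2β = 178.5676°
tangent length = C·cosβ = 79.9937
L = r1·wrap1 + r2·wrap2 + 2·C·cosβ = 2·3.1666 + 1·3.1166 + 2·79.9937 = 169.4373

L=169.437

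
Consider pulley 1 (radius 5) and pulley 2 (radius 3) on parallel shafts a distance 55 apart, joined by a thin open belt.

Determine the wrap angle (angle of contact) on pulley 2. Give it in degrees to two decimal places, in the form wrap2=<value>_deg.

wrap2=175.83_deg

open belt: β = asin((r2−r1)/C) = asin(-2/55) = -2.0839°
wrap1 = π − 2β = 184.1679°
wrap2 = π + 2β = 175.8321°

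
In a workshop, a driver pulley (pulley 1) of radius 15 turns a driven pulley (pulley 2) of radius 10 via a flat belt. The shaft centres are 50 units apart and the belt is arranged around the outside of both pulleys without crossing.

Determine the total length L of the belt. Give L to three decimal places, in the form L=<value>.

L=179.040

open belt: β = asin((r2−r1)/C) = asin(-5/50) = -5.7392°
wrap1 = π − 2β = 191.4783°
wrap2 = π + 2β = 168.5217°
tangent length = C·cosβ = 49.7494
L = r1·wrap1 + r2·wrap2 + 2·C·cosβ = 15·3.3419 + 10·2.9413 + 2·49.7494 = 179.0402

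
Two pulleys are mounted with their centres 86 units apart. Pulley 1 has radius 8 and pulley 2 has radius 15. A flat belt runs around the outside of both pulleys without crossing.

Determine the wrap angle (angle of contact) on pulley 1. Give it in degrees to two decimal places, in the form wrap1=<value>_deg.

wrap1=170.66_deg

open belt: β = asin((r2−r1)/C) = asin(7/86) = 4.6688°
wrap1 = π − 2β = 170.6625°
wrap2 = π + 2β = 189.3375°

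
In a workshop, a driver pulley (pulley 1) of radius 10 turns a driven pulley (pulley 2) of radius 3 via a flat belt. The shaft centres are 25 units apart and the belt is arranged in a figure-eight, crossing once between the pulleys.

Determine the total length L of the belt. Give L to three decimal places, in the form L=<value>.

crossed belt: β = asin((r1+r2)/C) = asin(13/25) = 31.3323°
wrap1 = wrap2 = π + 2β = 242.6645°
tangent length = C·cosβ = 21.3542
L = (r1+r2)·wrap + 2·C·cosβ = 13·4.2353 + 2·21.3542 = 97.7671

L=97.767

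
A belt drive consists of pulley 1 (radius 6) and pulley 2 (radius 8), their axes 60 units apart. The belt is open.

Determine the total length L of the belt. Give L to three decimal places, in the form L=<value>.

open belt: β = asin((r2−r1)/C) = asin(2/60) = 1.9102°
wrap1 = π − 2β = 176.1796°
wrap2 = π + 2β = 183.8204°
tangent length = C·cosβ = 59.9667
L = r1·wrap1 + r2·wrap2 + 2·C·cosβ = 6·3.0749 + 8·3.2083 + 2·59.9667 = 164.0490

L=164.049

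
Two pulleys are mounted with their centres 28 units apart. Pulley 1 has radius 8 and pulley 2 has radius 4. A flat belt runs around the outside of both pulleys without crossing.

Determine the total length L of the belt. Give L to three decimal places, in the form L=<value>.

open belt: β = asin((r2−r1)/C) = asin(-4/28) = -8.2132°
wrap1 = π − 2β = 196.4264°
wrap2 = π + 2β = 163.5736°
tangent length = C·cosβ = 27.7128
L = r1·wrap1 + r2·wrap2 + 2·C·cosβ = 8·3.4283 + 4·2.8549 + 2·27.7128 = 94.2715

L=94.272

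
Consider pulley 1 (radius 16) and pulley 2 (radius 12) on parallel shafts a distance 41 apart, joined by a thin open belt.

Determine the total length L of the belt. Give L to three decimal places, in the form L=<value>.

L=170.355

open belt: β = asin((r2−r1)/C) = asin(-4/41) = -5.5987°
wrap1 = π − 2β = 191.1975°
wrap2 = π + 2β = 168.8025°
tangent length = C·cosβ = 40.8044
L = r1·wrap1 + r2·wrap2 + 2·C·cosβ = 16·3.3370 + 12·2.9462 + 2·40.8044 = 170.3551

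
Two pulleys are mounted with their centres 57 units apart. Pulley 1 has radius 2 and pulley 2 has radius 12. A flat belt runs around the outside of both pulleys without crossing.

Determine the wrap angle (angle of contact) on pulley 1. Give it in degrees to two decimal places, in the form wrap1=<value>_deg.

open belt: β = asin((r2−r1)/C) = asin(10/57) = 10.1042°
wrap1 = π − 2β = 159.7916°
wrap2 = π + 2β = 200.2084°

wrap1=159.79_deg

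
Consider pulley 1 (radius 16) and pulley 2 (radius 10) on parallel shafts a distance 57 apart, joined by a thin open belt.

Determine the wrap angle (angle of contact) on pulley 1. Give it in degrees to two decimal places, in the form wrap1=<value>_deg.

wrap1=192.08_deg

open belt: β = asin((r2−r1)/C) = asin(-6/57) = -6.0423°
wrap1 = π − 2β = 192.0847°
wrap2 = π + 2β = 167.9153°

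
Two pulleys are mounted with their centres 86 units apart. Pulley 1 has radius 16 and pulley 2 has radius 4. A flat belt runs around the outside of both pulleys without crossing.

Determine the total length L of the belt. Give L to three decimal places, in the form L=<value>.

L=236.509

open belt: β = asin((r2−r1)/C) = asin(-12/86) = -8.0209°
wrap1 = π − 2β = 196.0419°
wrap2 = π + 2β = 163.9581°
tangent length = C·cosβ = 85.1587
L = r1·wrap1 + r2·wrap2 + 2·C·cosβ = 16·3.4216 + 4·2.8616 + 2·85.1587 = 236.5090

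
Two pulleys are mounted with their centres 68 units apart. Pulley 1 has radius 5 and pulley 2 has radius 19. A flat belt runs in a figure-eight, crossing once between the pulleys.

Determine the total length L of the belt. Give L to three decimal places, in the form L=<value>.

crossed belt: β = asin((r1+r2)/C) = asin(24/68) = 20.6673°
wrap1 = wrap2 = π + 2β = 221.3346°
tangent length = C·cosβ = 63.6239
L = (r1+r2)·wrap + 2·C·cosβ = 24·3.8630 + 2·63.6239 = 219.9602

L=219.960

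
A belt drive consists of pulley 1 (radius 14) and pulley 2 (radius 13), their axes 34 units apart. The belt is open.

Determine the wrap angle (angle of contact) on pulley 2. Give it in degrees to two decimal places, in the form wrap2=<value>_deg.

wrap2=176.63_deg

open belt: β = asin((r2−r1)/C) = asin(-1/34) = -1.6854°
wrap1 = π − 2β = 183.3708°
wrap2 = π + 2β = 176.6292°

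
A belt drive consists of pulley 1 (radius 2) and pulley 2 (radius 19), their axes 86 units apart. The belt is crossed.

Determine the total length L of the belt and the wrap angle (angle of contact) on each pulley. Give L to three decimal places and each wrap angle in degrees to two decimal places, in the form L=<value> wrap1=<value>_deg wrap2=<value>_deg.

L=243.127 wrap1=208.27_deg wrap2=208.27_deg

crossed belt: β = asin((r1+r2)/C) = asin(21/86) = 14.1337°
wrap1 = wrap2 = π + 2β = 208.2675°
tangent length = C·cosβ = 83.3966
L = (r1+r2)·wrap + 2·C·cosβ = 21·3.6350 + 2·83.3966 = 243.1273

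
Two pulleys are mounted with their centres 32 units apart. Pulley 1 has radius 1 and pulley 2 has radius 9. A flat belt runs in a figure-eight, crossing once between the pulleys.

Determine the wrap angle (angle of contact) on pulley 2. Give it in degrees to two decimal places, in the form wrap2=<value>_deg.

crossed belt: β = asin((r1+r2)/C) = asin(10/32) = 18.2100°
wrap1 = wrap2 = π + 2β = 216.4199°

wrap2=216.42_deg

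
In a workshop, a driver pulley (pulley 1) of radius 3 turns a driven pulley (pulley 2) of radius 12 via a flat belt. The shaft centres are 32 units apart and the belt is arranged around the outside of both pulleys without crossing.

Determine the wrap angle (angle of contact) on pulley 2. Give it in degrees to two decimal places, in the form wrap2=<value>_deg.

open belt: β = asin((r2−r1)/C) = asin(9/32) = 16.3348°
wrap1 = π − 2β = 147.3304°
wrap2 = π + 2β = 212.6696°

wrap2=212.67_deg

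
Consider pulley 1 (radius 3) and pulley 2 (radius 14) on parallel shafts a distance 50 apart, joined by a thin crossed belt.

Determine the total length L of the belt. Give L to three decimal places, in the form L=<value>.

crossed belt: β = asin((r1+r2)/C) = asin(17/50) = 19.8769°
wrap1 = wrap2 = π + 2β = 219.7537°
tangent length = C·cosβ = 47.0213
L = (r1+r2)·wrap + 2·C·cosβ = 17·3.8354 + 2·47.0213 = 159.2448

L=159.245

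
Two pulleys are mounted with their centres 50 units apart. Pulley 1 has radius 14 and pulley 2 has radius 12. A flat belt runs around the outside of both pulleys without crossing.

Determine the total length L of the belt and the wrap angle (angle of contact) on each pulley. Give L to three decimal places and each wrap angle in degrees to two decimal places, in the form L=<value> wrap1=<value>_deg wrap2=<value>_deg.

L=181.761 wrap1=184.58_deg wrap2=175.42_deg

open belt: β = asin((r2−r1)/C) = asin(-2/50) = -2.2924°
wrap1 = π − 2β = 184.5849°
wrap2 = π + 2β = 175.4151°
tangent length = C·cosβ = 49.9600
L = r1·wrap1 + r2·wrap2 + 2·C·cosβ = 14·3.2216 + 12·3.0616 + 2·49.9600 = 181.7614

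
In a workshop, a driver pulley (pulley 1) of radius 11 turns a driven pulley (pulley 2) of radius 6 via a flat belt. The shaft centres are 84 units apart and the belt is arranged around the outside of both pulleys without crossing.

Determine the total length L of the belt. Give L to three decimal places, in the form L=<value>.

L=221.705

open belt: β = asin((r2−r1)/C) = asin(-5/84) = -3.4125°
wrap1 = π − 2β = 186.8250°
wrap2 = π + 2β = 173.1750°
tangent length = C·cosβ = 83.8511
L = r1·wrap1 + r2·wrap2 + 2·C·cosβ = 11·3.2607 + 6·3.0225 + 2·83.8511 = 221.7048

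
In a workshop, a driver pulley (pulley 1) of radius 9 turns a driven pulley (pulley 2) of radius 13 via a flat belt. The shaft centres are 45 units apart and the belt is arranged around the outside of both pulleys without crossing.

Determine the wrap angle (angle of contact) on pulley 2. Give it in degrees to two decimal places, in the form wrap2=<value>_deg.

open belt: β = asin((r2−r1)/C) = asin(4/45) = 5.0997°
wrap1 = π − 2β = 169.8006°
wrap2 = π + 2β = 190.1994°

wrap2=190.20_deg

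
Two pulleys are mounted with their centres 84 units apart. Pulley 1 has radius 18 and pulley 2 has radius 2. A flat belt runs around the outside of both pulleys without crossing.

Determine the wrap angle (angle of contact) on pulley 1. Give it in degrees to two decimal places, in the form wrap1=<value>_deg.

wrap1=201.96_deg

open belt: β = asin((r2−r1)/C) = asin(-16/84) = -10.9806°
wrap1 = π − 2β = 201.9612°
wrap2 = π + 2β = 158.0388°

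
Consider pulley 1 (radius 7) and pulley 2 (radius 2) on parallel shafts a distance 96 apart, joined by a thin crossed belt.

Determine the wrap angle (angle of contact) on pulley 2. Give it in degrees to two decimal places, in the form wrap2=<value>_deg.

wrap2=190.76_deg

crossed belt: β = asin((r1+r2)/C) = asin(9/96) = 5.3794°
wrap1 = wrap2 = π + 2β = 190.7588°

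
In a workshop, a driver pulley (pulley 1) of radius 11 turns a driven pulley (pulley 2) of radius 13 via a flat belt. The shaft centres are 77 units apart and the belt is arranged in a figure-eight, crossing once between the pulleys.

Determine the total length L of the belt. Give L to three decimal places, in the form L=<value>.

crossed belt: β = asin((r1+r2)/C) = asin(24/77) = 18.1610°
wrap1 = wrap2 = π + 2β = 216.3220°
tangent length = C·cosβ = 73.1642
L = (r1+r2)·wrap + 2·C·cosβ = 24·3.7755 + 2·73.1642 = 236.9411

L=236.941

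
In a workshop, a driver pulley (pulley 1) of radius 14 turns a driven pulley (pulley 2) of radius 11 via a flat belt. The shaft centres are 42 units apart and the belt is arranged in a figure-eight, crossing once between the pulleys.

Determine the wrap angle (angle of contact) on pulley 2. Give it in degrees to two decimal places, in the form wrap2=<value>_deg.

crossed belt: β = asin((r1+r2)/C) = asin(25/42) = 36.5296°
wrap1 = wrap2 = π + 2β = 253.0592°

wrap2=253.06_deg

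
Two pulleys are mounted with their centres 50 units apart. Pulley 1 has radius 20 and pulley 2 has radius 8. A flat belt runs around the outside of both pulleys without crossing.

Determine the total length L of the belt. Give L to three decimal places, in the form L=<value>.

open belt: β = asin((r2−r1)/C) = asin(-12/50) = -13.8865°
wrap1 = π − 2β = 207.7731°
wrap2 = π + 2β = 152.2269°
tangent length = C·cosβ = 48.5386
L = r1·wrap1 + r2·wrap2 + 2·C·cosβ = 20·3.6263 + 8·2.6569 + 2·48.5386 = 190.8587

L=190.859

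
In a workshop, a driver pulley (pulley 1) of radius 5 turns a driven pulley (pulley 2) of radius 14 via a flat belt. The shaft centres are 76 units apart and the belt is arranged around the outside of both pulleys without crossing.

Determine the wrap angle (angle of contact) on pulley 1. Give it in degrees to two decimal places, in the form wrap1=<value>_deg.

wrap1=166.40_deg

open belt: β = asin((r2−r1)/C) = asin(9/76) = 6.8010°
wrap1 = π − 2β = 166.3980°
wrap2 = π + 2β = 193.6020°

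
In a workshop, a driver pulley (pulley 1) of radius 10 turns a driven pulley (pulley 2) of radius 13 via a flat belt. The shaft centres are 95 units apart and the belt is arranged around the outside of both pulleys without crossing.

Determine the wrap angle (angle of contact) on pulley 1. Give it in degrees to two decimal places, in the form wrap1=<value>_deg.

open belt: β = asin((r2−r1)/C) = asin(3/95) = 1.8096°
wrap1 = π − 2β = 176.3807°
wrap2 = π + 2β = 183.6193°

wrap1=176.38_deg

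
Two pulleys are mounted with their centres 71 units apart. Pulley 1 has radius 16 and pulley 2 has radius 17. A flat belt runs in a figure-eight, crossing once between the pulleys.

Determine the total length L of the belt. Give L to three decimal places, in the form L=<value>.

L=261.307

crossed belt: β = asin((r1+r2)/C) = asin(33/71) = 27.6966°
wrap1 = wrap2 = π + 2β = 235.3931°
tangent length = C·cosβ = 62.8649
L = (r1+r2)·wrap + 2·C·cosβ = 33·4.1084 + 2·62.8649 = 261.3066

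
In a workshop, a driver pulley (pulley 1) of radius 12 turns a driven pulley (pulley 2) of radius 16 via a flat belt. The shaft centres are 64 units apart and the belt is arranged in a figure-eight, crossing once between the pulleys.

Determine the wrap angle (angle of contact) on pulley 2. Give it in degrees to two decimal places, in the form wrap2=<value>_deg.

wrap2=231.89_deg

crossed belt: β = asin((r1+r2)/C) = asin(28/64) = 25.9445°
wrap1 = wrap2 = π + 2β = 231.8890°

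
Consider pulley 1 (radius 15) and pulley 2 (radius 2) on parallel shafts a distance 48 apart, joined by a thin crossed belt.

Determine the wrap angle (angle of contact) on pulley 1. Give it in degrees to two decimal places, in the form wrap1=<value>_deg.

wrap1=221.48_deg

crossed belt: β = asin((r1+r2)/C) = asin(17/48) = 20.7424°
wrap1 = wrap2 = π + 2β = 221.4848°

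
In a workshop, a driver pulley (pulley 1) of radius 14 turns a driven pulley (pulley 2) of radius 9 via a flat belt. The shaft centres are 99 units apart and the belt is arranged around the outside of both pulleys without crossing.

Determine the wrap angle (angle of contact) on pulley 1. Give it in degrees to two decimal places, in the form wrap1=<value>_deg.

open belt: β = asin((r2−r1)/C) = asin(-5/99) = -2.8950°
wrap1 = π − 2β = 185.7899°
wrap2 = π + 2β = 174.2101°

wrap1=185.79_deg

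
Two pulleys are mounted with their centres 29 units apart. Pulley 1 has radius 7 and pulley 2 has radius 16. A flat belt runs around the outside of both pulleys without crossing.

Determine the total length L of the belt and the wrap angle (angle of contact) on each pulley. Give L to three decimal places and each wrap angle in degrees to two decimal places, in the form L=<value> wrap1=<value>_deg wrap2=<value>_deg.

open belt: β = asin((r2−r1)/C) = asin(9/29) = 18.0800°
wrap1 = π − 2β = 143.8400°
wrap2 = π + 2β = 216.1600°
tangent length = C·cosβ = 27.5681
L = r1·wrap1 + r2·wrap2 + 2·C·cosβ = 7·2.5105 + 16·3.7727 + 2·27.5681 = 133.0728

L=133.073 wrap1=143.84_deg wrap2=216.16_deg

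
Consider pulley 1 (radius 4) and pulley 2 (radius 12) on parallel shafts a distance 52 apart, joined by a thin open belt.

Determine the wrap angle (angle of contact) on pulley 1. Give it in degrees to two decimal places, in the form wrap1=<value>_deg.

open belt: β = asin((r2−r1)/C) = asin(8/52) = 8.8499°
wrap1 = π − 2β = 162.3002°
wrap2 = π + 2β = 197.6998°

wrap1=162.30_deg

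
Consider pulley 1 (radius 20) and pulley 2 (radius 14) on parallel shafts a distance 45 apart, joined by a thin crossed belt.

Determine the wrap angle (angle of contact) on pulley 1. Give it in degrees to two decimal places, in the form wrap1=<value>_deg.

crossed belt: β = asin((r1+r2)/C) = asin(34/45) = 49.0739°
wrap1 = wrap2 = π + 2β = 278.1479°

wrap1=278.15_deg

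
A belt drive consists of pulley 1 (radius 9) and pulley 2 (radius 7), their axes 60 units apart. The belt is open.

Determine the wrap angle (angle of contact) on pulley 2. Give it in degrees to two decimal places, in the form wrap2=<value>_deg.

wrap2=176.18_deg

open belt: β = asin((r2−r1)/C) = asin(-2/60) = -1.9102°
wrap1 = π − 2β = 183.8204°
wrap2 = π + 2β = 176.1796°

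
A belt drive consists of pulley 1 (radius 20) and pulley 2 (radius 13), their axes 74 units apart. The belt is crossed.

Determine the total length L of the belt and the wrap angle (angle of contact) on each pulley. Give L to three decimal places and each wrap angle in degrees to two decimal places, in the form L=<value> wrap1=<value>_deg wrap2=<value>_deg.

crossed belt: β = asin((r1+r2)/C) = asin(33/74) = 26.4839°
wrap1 = wrap2 = π + 2β = 232.9678°
tangent length = C·cosβ = 66.2344
L = (r1+r2)·wrap + 2·C·cosβ = 33·4.0661 + 2·66.2344 = 266.6487

L=266.649 wrap1=232.97_deg wrap2=232.97_deg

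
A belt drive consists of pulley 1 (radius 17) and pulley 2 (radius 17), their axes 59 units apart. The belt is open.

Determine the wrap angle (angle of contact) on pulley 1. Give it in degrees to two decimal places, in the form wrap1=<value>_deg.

wrap1=180.00_deg

open belt: β = asin((r2−r1)/C) = asin(0/59) = 0.0000°
wrap1 = π − 2β = 180.0000°
wrap2 = π + 2β = 180.0000°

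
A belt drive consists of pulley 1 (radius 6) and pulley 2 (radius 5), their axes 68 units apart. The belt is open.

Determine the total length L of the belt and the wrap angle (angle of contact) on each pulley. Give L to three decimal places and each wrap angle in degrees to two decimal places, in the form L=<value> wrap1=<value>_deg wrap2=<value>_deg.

open belt: β = asin((r2−r1)/C) = asin(-1/68) = -0.8426°
wrap1 = π − 2β = 181.6852°
wrap2 = π + 2β = 178.3148°
tangent length = C·cosβ = 67.9926
L = r1·wrap1 + r2·wrap2 + 2·C·cosβ = 6·3.1710 + 5·3.1122 + 2·67.9926 = 170.5722

L=170.572 wrap1=181.69_deg wrap2=178.31_deg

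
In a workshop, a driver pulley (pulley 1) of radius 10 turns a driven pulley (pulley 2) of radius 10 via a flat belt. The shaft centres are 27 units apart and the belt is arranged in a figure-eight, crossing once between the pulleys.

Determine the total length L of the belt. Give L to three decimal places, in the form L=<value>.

crossed belt: β = asin((r1+r2)/C) = asin(20/27) = 47.7946°
wrap1 = wrap2 = π + 2β = 275.5891°
tangent length = C·cosβ = 18.1384
L = (r1+r2)·wrap + 2·C·cosβ = 20·4.8099 + 2·18.1384 = 132.4755

L=132.475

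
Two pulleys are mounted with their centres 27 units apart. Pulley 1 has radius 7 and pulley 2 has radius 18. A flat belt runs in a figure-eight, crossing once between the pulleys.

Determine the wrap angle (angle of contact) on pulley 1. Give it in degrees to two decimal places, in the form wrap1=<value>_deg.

wrap1=315.62_deg

crossed belt: β = asin((r1+r2)/C) = asin(25/27) = 67.8084°
wrap1 = wrap2 = π + 2β = 315.6168°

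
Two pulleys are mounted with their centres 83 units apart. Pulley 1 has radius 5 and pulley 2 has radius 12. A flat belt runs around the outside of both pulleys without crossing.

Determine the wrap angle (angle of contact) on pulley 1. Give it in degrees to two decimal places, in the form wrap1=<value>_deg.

wrap1=170.32_deg

open belt: β = asin((r2−r1)/C) = asin(7/83) = 4.8379°
wrap1 = π − 2β = 170.3242°
wrap2 = π + 2β = 189.6758°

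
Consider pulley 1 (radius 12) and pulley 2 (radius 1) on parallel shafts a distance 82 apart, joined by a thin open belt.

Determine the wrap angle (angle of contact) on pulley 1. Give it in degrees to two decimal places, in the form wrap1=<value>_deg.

wrap1=195.42_deg

open belt: β = asin((r2−r1)/C) = asin(-11/82) = -7.7093°
wrap1 = π − 2β = 195.4185°
wrap2 = π + 2β = 164.5815°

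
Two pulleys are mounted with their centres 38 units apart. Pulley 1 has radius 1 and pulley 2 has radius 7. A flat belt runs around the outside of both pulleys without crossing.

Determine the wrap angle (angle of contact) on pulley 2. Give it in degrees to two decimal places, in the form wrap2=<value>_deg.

open belt: β = asin((r2−r1)/C) = asin(6/38) = 9.0847°
wrap1 = π − 2β = 161.8306°
wrap2 = π + 2β = 198.1694°

wrap2=198.17_deg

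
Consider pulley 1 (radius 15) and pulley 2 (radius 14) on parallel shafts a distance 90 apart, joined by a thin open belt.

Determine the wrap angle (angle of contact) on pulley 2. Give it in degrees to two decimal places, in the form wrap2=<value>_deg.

wrap2=178.73_deg

open belt: β = asin((r2−r1)/C) = asin(-1/90) = -0.6366°
wrap1 = π − 2β = 181.2733°
wrap2 = π + 2β = 178.7267°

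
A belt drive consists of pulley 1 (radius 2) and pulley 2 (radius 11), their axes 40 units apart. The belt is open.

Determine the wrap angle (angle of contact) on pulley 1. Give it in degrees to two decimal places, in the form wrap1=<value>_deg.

wrap1=153.99_deg

open belt: β = asin((r2−r1)/C) = asin(9/40) = 13.0029°
wrap1 = π − 2β = 153.9942°
wrap2 = π + 2β = 206.0058°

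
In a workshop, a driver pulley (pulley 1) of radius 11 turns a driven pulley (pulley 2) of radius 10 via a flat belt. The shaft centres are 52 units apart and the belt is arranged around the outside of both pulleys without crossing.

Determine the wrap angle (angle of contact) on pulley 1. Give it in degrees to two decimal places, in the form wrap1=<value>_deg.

open belt: β = asin((r2−r1)/C) = asin(-1/52) = -1.1019°
wrap1 = π − 2β = 182.2038°
wrap2 = π + 2β = 177.7962°

wrap1=182.20_deg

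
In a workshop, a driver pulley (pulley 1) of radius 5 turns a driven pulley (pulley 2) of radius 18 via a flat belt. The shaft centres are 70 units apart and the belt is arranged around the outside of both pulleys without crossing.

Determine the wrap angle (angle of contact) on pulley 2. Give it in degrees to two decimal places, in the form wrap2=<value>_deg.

wrap2=201.41_deg

open belt: β = asin((r2−r1)/C) = asin(13/70) = 10.7028°
wrap1 = π − 2β = 158.5944°
wrap2 = π + 2β = 201.4056°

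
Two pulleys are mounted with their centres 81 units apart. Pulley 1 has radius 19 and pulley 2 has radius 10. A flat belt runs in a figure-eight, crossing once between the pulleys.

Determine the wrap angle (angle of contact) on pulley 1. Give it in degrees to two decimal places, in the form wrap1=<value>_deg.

wrap1=221.96_deg

crossed belt: β = asin((r1+r2)/C) = asin(29/81) = 20.9789°
wrap1 = wrap2 = π + 2β = 221.9579°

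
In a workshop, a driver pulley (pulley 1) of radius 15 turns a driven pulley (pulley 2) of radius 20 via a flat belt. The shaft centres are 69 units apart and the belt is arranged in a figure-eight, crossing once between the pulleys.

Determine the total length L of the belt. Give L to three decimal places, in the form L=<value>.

L=266.123

crossed belt: β = asin((r1+r2)/C) = asin(35/69) = 30.4806°
wrap1 = wrap2 = π + 2β = 240.9612°
tangent length = C·cosβ = 59.4643
L = (r1+r2)·wrap + 2·C·cosβ = 35·4.2056 + 2·59.4643 = 266.1234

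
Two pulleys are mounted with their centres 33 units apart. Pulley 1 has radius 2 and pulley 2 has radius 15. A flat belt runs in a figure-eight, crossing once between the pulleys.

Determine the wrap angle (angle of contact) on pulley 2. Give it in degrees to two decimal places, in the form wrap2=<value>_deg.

wrap2=242.02_deg

crossed belt: β = asin((r1+r2)/C) = asin(17/33) = 31.0076°
wrap1 = wrap2 = π + 2β = 242.0152°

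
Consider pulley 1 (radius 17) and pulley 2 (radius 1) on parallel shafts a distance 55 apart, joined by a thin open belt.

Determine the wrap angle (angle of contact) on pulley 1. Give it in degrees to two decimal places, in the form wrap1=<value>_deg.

open belt: β = asin((r2−r1)/C) = asin(-16/55) = -16.9124°
wrap1 = π − 2β = 213.8248°
wrap2 = π + 2β = 146.1752°

wrap1=213.82_deg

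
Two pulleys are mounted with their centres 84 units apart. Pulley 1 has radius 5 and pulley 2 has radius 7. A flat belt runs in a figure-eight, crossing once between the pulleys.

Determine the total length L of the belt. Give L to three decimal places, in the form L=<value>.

L=207.416

crossed belt: β = asin((r1+r2)/C) = asin(12/84) = 8.2132°
wrap1 = wrap2 = π + 2β = 196.4264°
tangent length = C·cosβ = 83.1384
L = (r1+r2)·wrap + 2·C·cosβ = 12·3.4283 + 2·83.1384 = 207.4163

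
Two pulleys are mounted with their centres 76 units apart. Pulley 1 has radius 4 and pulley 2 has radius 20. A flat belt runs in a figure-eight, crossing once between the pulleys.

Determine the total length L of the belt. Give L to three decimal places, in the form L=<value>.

L=235.042

crossed belt: β = asin((r1+r2)/C) = asin(24/76) = 18.4085°
wrap1 = wrap2 = π + 2β = 216.8170°
tangent length = C·cosβ = 72.1110
L = (r1+r2)·wrap + 2·C·cosβ = 24·3.7842 + 2·72.1110 = 235.0421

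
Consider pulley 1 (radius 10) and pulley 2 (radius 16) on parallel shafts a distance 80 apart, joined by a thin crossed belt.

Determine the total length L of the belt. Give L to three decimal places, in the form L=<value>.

L=250.208

crossed belt: β = asin((r1+r2)/C) = asin(26/80) = 18.9656°
wrap1 = wrap2 = π + 2β = 217.9311°
tangent length = C·cosβ = 75.6571
L = (r1+r2)·wrap + 2·C·cosβ = 26·3.8036 + 2·75.6571 = 250.2083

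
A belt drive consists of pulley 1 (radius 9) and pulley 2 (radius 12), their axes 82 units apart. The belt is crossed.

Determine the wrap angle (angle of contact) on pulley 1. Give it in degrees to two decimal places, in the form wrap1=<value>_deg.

wrap1=209.68_deg

crossed belt: β = asin((r1+r2)/C) = asin(21/82) = 14.8386°
wrap1 = wrap2 = π + 2β = 209.6773°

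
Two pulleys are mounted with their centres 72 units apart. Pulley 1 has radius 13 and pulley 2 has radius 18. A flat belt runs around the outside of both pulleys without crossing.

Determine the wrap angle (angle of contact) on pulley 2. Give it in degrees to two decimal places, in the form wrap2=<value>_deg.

wrap2=187.96_deg

open belt: β = asin((r2−r1)/C) = asin(5/72) = 3.9821°
wrap1 = π − 2β = 172.0358°
wrap2 = π + 2β = 187.9642°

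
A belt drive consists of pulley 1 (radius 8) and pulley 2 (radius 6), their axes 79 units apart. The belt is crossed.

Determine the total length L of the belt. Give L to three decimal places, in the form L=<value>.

crossed belt: β = asin((r1+r2)/C) = asin(14/79) = 10.2076°
wrap1 = wrap2 = π + 2β = 200.4152°
tangent length = C·cosβ = 77.7496
L = (r1+r2)·wrap + 2·C·cosβ = 14·3.4979 + 2·77.7496 = 204.4699

L=204.470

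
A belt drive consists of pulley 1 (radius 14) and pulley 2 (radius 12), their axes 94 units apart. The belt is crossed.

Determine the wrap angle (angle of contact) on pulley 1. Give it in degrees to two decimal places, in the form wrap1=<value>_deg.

wrap1=212.11_deg

crossed belt: β = asin((r1+r2)/C) = asin(26/94) = 16.0571°
wrap1 = wrap2 = π + 2β = 212.1143°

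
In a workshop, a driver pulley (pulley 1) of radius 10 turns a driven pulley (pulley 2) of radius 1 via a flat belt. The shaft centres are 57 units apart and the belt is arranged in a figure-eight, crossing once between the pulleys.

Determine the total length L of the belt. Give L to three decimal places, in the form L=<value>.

L=150.687

crossed belt: β = asin((r1+r2)/C) = asin(11/57) = 11.1269°
wrap1 = wrap2 = π + 2β = 202.2538°
tangent length = C·cosβ = 55.9285
L = (r1+r2)·wrap + 2·C·cosβ = 11·3.5300 + 2·55.9285 = 150.6870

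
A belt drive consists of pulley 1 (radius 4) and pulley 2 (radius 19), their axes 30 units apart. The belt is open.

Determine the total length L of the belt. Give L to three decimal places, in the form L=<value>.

L=139.926

open belt: β = asin((r2−r1)/C) = asin(15/30) = 30.0000°
wrap1 = π − 2β = 120.0000°
wrap2 = π + 2β = 240.0000°
tangent length = C·cosβ = 25.9808
L = r1·wrap1 + r2·wrap2 + 2·C·cosβ = 4·2.0944 + 19·4.1888 + 2·25.9808 = 139.9261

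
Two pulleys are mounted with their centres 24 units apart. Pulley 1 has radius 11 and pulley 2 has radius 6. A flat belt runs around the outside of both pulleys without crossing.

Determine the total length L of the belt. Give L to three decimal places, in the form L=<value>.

L=102.453

open belt: β = asin((r2−r1)/C) = asin(-5/24) = -12.0247°
wrap1 = π − 2β = 204.0494°
wrap2 = π + 2β = 155.9506°
tangent length = C·cosβ = 23.4734
L = r1·wrap1 + r2·wrap2 + 2·C·cosβ = 11·3.5613 + 6·2.7219 + 2·23.4734 = 102.4526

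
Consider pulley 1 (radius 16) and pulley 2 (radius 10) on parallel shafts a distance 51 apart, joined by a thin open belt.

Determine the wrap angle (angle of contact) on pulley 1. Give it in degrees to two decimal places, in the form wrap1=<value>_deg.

open belt: β = asin((r2−r1)/C) = asin(-6/51) = -6.7563°
wrap1 = π − 2β = 193.5127°
wrap2 = π + 2β = 166.4873°

wrap1=193.51_deg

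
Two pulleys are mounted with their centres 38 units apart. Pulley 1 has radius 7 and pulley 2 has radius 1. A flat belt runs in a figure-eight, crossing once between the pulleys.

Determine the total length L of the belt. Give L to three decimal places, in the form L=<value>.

L=102.823

crossed belt: β = asin((r1+r2)/C) = asin(8/38) = 12.1532°
wrap1 = wrap2 = π + 2β = 204.3064°
tangent length = C·cosβ = 37.1484
L = (r1+r2)·wrap + 2·C·cosβ = 8·3.5658 + 2·37.1484 = 102.8233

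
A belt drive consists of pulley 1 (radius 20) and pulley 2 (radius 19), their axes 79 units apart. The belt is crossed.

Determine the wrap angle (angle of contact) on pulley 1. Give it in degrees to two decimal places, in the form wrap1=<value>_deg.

wrap1=239.16_deg

crossed belt: β = asin((r1+r2)/C) = asin(39/79) = 29.5821°
wrap1 = wrap2 = π + 2β = 239.1643°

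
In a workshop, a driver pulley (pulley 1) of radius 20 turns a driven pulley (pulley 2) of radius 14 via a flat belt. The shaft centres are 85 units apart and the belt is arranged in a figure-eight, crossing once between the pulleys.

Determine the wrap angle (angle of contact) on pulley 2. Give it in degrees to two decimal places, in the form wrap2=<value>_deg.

wrap2=227.16_deg

crossed belt: β = asin((r1+r2)/C) = asin(34/85) = 23.5782°
wrap1 = wrap2 = π + 2β = 227.1564°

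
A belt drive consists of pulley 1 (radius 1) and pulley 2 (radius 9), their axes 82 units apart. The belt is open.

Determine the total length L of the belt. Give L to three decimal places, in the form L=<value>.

L=196.197

open belt: β = asin((r2−r1)/C) = asin(8/82) = 5.5987°
wrap1 = π − 2β = 168.8025°
wrap2 = π + 2β = 191.1975°
tangent length = C·cosβ = 81.6088
L = r1·wrap1 + r2·wrap2 + 2·C·cosβ = 1·2.9462 + 9·3.3370 + 2·81.6088 = 196.1970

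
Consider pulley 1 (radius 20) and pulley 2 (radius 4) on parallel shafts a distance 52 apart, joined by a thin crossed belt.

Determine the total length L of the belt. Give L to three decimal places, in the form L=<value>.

crossed belt: β = asin((r1+r2)/C) = asin(24/52) = 27.4864°
wrap1 = wrap2 = π + 2β = 234.9729°
tangent length = C·cosβ = 46.1303
L = (r1+r2)·wrap + 2·C·cosβ = 24·4.1010 + 2·46.1303 = 190.6857

L=190.686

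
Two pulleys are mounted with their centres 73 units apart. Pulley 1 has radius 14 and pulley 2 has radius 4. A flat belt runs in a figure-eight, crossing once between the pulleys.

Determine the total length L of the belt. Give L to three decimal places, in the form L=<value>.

crossed belt: β = asin((r1+r2)/C) = asin(18/73) = 14.2750°
wrap1 = wrap2 = π + 2β = 208.5499°
tangent length = C·cosβ = 70.7460
L = (r1+r2)·wrap + 2·C·cosβ = 18·3.6399 + 2·70.7460 = 207.0099

L=207.010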